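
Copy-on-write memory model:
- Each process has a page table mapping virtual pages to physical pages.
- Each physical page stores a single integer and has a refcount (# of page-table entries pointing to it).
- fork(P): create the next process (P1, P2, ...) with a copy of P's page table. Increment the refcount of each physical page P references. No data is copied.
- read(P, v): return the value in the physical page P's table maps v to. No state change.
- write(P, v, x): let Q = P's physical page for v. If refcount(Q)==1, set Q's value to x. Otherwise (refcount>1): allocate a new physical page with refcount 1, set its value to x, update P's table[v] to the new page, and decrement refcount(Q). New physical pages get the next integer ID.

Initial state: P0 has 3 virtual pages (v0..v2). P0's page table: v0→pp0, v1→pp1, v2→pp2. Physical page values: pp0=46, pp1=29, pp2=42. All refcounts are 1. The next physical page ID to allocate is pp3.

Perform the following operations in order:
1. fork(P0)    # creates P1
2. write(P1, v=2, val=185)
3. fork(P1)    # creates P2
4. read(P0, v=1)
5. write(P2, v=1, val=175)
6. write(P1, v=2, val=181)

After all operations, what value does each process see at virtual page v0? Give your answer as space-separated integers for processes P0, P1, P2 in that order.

Answer: 46 46 46

Derivation:
Op 1: fork(P0) -> P1. 3 ppages; refcounts: pp0:2 pp1:2 pp2:2
Op 2: write(P1, v2, 185). refcount(pp2)=2>1 -> COPY to pp3. 4 ppages; refcounts: pp0:2 pp1:2 pp2:1 pp3:1
Op 3: fork(P1) -> P2. 4 ppages; refcounts: pp0:3 pp1:3 pp2:1 pp3:2
Op 4: read(P0, v1) -> 29. No state change.
Op 5: write(P2, v1, 175). refcount(pp1)=3>1 -> COPY to pp4. 5 ppages; refcounts: pp0:3 pp1:2 pp2:1 pp3:2 pp4:1
Op 6: write(P1, v2, 181). refcount(pp3)=2>1 -> COPY to pp5. 6 ppages; refcounts: pp0:3 pp1:2 pp2:1 pp3:1 pp4:1 pp5:1
P0: v0 -> pp0 = 46
P1: v0 -> pp0 = 46
P2: v0 -> pp0 = 46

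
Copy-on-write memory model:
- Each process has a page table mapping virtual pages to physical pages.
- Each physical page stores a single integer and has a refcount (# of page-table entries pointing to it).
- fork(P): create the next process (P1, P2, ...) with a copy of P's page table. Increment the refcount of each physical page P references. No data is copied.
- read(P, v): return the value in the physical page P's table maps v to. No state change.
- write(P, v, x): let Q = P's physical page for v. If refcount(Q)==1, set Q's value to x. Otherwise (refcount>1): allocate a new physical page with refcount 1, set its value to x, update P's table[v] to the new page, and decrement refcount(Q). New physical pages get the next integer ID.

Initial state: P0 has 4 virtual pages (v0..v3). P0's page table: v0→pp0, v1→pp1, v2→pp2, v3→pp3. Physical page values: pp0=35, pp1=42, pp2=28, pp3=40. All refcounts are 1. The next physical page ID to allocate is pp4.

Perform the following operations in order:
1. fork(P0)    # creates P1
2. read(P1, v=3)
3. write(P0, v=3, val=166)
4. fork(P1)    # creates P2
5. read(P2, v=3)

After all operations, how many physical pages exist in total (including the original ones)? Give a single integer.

Op 1: fork(P0) -> P1. 4 ppages; refcounts: pp0:2 pp1:2 pp2:2 pp3:2
Op 2: read(P1, v3) -> 40. No state change.
Op 3: write(P0, v3, 166). refcount(pp3)=2>1 -> COPY to pp4. 5 ppages; refcounts: pp0:2 pp1:2 pp2:2 pp3:1 pp4:1
Op 4: fork(P1) -> P2. 5 ppages; refcounts: pp0:3 pp1:3 pp2:3 pp3:2 pp4:1
Op 5: read(P2, v3) -> 40. No state change.

Answer: 5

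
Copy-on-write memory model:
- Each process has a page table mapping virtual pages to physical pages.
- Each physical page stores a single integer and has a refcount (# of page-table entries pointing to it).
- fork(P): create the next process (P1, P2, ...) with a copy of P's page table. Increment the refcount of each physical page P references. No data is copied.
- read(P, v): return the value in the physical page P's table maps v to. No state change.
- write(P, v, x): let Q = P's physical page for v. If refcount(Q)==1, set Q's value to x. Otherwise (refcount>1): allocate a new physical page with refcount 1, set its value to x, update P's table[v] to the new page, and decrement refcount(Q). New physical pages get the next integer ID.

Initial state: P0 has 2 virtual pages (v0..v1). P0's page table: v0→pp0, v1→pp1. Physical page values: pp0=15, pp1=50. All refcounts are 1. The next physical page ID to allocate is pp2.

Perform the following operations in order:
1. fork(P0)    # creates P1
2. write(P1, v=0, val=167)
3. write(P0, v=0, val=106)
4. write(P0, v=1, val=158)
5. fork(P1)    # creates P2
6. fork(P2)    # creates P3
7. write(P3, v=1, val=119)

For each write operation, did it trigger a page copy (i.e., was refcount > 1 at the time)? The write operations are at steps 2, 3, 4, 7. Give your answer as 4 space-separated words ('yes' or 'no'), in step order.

Op 1: fork(P0) -> P1. 2 ppages; refcounts: pp0:2 pp1:2
Op 2: write(P1, v0, 167). refcount(pp0)=2>1 -> COPY to pp2. 3 ppages; refcounts: pp0:1 pp1:2 pp2:1
Op 3: write(P0, v0, 106). refcount(pp0)=1 -> write in place. 3 ppages; refcounts: pp0:1 pp1:2 pp2:1
Op 4: write(P0, v1, 158). refcount(pp1)=2>1 -> COPY to pp3. 4 ppages; refcounts: pp0:1 pp1:1 pp2:1 pp3:1
Op 5: fork(P1) -> P2. 4 ppages; refcounts: pp0:1 pp1:2 pp2:2 pp3:1
Op 6: fork(P2) -> P3. 4 ppages; refcounts: pp0:1 pp1:3 pp2:3 pp3:1
Op 7: write(P3, v1, 119). refcount(pp1)=3>1 -> COPY to pp4. 5 ppages; refcounts: pp0:1 pp1:2 pp2:3 pp3:1 pp4:1

yes no yes yes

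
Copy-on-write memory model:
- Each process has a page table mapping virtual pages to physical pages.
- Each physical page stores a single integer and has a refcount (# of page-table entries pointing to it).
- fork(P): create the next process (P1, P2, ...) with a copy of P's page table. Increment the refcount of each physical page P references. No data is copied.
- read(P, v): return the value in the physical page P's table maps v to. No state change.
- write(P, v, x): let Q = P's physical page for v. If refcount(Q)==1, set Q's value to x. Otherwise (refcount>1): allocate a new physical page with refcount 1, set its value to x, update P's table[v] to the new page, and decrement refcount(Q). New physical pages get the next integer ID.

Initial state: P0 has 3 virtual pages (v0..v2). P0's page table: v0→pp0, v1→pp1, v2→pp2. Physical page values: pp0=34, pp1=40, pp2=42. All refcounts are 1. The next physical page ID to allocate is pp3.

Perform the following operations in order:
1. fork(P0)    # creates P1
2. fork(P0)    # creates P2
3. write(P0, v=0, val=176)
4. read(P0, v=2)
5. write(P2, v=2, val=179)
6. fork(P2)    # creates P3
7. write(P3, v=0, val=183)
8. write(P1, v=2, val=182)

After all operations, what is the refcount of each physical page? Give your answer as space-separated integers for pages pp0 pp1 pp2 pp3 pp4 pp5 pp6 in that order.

Answer: 2 4 1 1 2 1 1

Derivation:
Op 1: fork(P0) -> P1. 3 ppages; refcounts: pp0:2 pp1:2 pp2:2
Op 2: fork(P0) -> P2. 3 ppages; refcounts: pp0:3 pp1:3 pp2:3
Op 3: write(P0, v0, 176). refcount(pp0)=3>1 -> COPY to pp3. 4 ppages; refcounts: pp0:2 pp1:3 pp2:3 pp3:1
Op 4: read(P0, v2) -> 42. No state change.
Op 5: write(P2, v2, 179). refcount(pp2)=3>1 -> COPY to pp4. 5 ppages; refcounts: pp0:2 pp1:3 pp2:2 pp3:1 pp4:1
Op 6: fork(P2) -> P3. 5 ppages; refcounts: pp0:3 pp1:4 pp2:2 pp3:1 pp4:2
Op 7: write(P3, v0, 183). refcount(pp0)=3>1 -> COPY to pp5. 6 ppages; refcounts: pp0:2 pp1:4 pp2:2 pp3:1 pp4:2 pp5:1
Op 8: write(P1, v2, 182). refcount(pp2)=2>1 -> COPY to pp6. 7 ppages; refcounts: pp0:2 pp1:4 pp2:1 pp3:1 pp4:2 pp5:1 pp6:1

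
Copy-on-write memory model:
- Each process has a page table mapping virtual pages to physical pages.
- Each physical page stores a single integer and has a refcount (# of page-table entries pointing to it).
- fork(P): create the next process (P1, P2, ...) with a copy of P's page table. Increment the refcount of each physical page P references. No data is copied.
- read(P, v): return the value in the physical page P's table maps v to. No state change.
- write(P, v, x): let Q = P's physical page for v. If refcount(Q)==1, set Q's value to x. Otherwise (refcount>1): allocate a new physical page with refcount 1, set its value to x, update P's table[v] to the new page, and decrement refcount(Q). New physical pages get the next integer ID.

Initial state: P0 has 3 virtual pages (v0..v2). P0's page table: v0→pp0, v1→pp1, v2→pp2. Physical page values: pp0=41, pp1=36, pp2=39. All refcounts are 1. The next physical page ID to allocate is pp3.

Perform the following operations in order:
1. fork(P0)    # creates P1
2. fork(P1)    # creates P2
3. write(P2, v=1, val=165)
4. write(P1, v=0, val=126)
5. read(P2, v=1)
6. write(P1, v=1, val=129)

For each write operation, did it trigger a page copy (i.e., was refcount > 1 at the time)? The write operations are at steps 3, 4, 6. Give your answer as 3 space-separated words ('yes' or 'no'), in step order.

Op 1: fork(P0) -> P1. 3 ppages; refcounts: pp0:2 pp1:2 pp2:2
Op 2: fork(P1) -> P2. 3 ppages; refcounts: pp0:3 pp1:3 pp2:3
Op 3: write(P2, v1, 165). refcount(pp1)=3>1 -> COPY to pp3. 4 ppages; refcounts: pp0:3 pp1:2 pp2:3 pp3:1
Op 4: write(P1, v0, 126). refcount(pp0)=3>1 -> COPY to pp4. 5 ppages; refcounts: pp0:2 pp1:2 pp2:3 pp3:1 pp4:1
Op 5: read(P2, v1) -> 165. No state change.
Op 6: write(P1, v1, 129). refcount(pp1)=2>1 -> COPY to pp5. 6 ppages; refcounts: pp0:2 pp1:1 pp2:3 pp3:1 pp4:1 pp5:1

yes yes yes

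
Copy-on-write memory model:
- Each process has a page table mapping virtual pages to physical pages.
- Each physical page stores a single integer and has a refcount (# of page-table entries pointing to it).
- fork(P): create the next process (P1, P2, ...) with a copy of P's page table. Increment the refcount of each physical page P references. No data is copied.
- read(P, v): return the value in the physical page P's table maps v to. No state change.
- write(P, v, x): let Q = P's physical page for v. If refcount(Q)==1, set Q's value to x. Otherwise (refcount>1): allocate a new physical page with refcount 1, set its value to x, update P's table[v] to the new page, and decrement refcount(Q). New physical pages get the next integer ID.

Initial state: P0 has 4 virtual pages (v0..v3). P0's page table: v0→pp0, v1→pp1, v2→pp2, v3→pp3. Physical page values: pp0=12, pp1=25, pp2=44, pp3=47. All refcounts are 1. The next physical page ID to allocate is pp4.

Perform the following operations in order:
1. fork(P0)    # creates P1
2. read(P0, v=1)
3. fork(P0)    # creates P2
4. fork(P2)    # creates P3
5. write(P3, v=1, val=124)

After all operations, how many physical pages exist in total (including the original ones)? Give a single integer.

Op 1: fork(P0) -> P1. 4 ppages; refcounts: pp0:2 pp1:2 pp2:2 pp3:2
Op 2: read(P0, v1) -> 25. No state change.
Op 3: fork(P0) -> P2. 4 ppages; refcounts: pp0:3 pp1:3 pp2:3 pp3:3
Op 4: fork(P2) -> P3. 4 ppages; refcounts: pp0:4 pp1:4 pp2:4 pp3:4
Op 5: write(P3, v1, 124). refcount(pp1)=4>1 -> COPY to pp4. 5 ppages; refcounts: pp0:4 pp1:3 pp2:4 pp3:4 pp4:1

Answer: 5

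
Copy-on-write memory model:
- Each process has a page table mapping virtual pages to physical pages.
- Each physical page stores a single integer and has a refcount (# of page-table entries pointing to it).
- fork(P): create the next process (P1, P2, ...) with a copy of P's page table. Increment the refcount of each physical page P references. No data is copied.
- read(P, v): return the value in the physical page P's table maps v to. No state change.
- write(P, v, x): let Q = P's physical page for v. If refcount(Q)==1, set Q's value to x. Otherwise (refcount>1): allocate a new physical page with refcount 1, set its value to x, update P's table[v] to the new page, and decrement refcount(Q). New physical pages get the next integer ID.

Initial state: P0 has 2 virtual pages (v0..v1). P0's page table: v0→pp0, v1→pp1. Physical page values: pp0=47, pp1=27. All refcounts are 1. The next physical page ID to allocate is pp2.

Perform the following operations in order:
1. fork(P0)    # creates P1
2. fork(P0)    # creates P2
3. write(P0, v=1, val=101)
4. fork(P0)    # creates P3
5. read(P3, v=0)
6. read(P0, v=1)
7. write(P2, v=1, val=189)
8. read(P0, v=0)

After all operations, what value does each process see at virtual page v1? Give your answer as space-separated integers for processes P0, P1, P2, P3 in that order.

Op 1: fork(P0) -> P1. 2 ppages; refcounts: pp0:2 pp1:2
Op 2: fork(P0) -> P2. 2 ppages; refcounts: pp0:3 pp1:3
Op 3: write(P0, v1, 101). refcount(pp1)=3>1 -> COPY to pp2. 3 ppages; refcounts: pp0:3 pp1:2 pp2:1
Op 4: fork(P0) -> P3. 3 ppages; refcounts: pp0:4 pp1:2 pp2:2
Op 5: read(P3, v0) -> 47. No state change.
Op 6: read(P0, v1) -> 101. No state change.
Op 7: write(P2, v1, 189). refcount(pp1)=2>1 -> COPY to pp3. 4 ppages; refcounts: pp0:4 pp1:1 pp2:2 pp3:1
Op 8: read(P0, v0) -> 47. No state change.
P0: v1 -> pp2 = 101
P1: v1 -> pp1 = 27
P2: v1 -> pp3 = 189
P3: v1 -> pp2 = 101

Answer: 101 27 189 101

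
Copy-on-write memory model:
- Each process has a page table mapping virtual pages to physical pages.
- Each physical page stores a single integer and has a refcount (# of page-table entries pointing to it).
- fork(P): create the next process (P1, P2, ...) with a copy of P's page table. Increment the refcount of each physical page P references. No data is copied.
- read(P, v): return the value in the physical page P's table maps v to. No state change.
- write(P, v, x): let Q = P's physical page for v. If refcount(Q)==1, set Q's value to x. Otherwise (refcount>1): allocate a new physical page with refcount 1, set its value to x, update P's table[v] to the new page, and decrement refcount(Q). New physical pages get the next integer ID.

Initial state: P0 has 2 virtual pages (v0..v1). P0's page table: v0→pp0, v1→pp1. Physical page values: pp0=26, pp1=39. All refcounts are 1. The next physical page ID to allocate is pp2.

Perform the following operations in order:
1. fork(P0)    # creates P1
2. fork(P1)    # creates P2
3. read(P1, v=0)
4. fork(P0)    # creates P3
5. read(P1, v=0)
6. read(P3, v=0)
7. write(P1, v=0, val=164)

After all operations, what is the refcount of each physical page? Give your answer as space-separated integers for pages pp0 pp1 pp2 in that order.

Answer: 3 4 1

Derivation:
Op 1: fork(P0) -> P1. 2 ppages; refcounts: pp0:2 pp1:2
Op 2: fork(P1) -> P2. 2 ppages; refcounts: pp0:3 pp1:3
Op 3: read(P1, v0) -> 26. No state change.
Op 4: fork(P0) -> P3. 2 ppages; refcounts: pp0:4 pp1:4
Op 5: read(P1, v0) -> 26. No state change.
Op 6: read(P3, v0) -> 26. No state change.
Op 7: write(P1, v0, 164). refcount(pp0)=4>1 -> COPY to pp2. 3 ppages; refcounts: pp0:3 pp1:4 pp2:1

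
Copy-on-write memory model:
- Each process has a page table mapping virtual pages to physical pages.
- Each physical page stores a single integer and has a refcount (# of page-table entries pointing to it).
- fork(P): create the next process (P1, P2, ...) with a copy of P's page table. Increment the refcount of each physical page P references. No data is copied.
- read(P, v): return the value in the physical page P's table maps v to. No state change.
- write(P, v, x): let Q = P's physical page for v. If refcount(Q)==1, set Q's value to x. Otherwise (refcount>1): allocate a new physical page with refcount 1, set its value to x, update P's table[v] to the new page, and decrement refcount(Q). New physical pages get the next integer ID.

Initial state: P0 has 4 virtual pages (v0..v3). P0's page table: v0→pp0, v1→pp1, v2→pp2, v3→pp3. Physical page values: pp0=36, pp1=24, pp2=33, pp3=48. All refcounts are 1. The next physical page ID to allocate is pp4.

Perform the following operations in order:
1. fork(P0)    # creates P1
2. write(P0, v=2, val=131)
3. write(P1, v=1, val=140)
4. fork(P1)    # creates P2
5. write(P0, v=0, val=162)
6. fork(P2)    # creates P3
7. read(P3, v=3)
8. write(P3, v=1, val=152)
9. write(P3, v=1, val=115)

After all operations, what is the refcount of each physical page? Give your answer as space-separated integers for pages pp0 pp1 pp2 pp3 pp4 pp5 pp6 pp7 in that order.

Op 1: fork(P0) -> P1. 4 ppages; refcounts: pp0:2 pp1:2 pp2:2 pp3:2
Op 2: write(P0, v2, 131). refcount(pp2)=2>1 -> COPY to pp4. 5 ppages; refcounts: pp0:2 pp1:2 pp2:1 pp3:2 pp4:1
Op 3: write(P1, v1, 140). refcount(pp1)=2>1 -> COPY to pp5. 6 ppages; refcounts: pp0:2 pp1:1 pp2:1 pp3:2 pp4:1 pp5:1
Op 4: fork(P1) -> P2. 6 ppages; refcounts: pp0:3 pp1:1 pp2:2 pp3:3 pp4:1 pp5:2
Op 5: write(P0, v0, 162). refcount(pp0)=3>1 -> COPY to pp6. 7 ppages; refcounts: pp0:2 pp1:1 pp2:2 pp3:3 pp4:1 pp5:2 pp6:1
Op 6: fork(P2) -> P3. 7 ppages; refcounts: pp0:3 pp1:1 pp2:3 pp3:4 pp4:1 pp5:3 pp6:1
Op 7: read(P3, v3) -> 48. No state change.
Op 8: write(P3, v1, 152). refcount(pp5)=3>1 -> COPY to pp7. 8 ppages; refcounts: pp0:3 pp1:1 pp2:3 pp3:4 pp4:1 pp5:2 pp6:1 pp7:1
Op 9: write(P3, v1, 115). refcount(pp7)=1 -> write in place. 8 ppages; refcounts: pp0:3 pp1:1 pp2:3 pp3:4 pp4:1 pp5:2 pp6:1 pp7:1

Answer: 3 1 3 4 1 2 1 1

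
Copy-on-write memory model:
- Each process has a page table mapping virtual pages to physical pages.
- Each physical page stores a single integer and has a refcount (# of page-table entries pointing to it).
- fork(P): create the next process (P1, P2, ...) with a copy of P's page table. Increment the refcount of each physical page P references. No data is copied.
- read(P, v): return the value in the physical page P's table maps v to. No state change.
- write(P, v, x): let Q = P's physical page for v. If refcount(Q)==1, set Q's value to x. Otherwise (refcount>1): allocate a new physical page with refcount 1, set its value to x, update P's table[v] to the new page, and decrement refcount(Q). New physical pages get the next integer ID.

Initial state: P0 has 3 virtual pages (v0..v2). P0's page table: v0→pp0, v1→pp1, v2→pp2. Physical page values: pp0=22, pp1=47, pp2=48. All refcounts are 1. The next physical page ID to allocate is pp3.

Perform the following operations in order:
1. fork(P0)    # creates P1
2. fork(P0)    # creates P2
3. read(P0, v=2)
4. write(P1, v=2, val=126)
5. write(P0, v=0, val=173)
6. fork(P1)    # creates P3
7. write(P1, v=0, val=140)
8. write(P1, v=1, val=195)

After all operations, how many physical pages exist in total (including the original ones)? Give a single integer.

Answer: 7

Derivation:
Op 1: fork(P0) -> P1. 3 ppages; refcounts: pp0:2 pp1:2 pp2:2
Op 2: fork(P0) -> P2. 3 ppages; refcounts: pp0:3 pp1:3 pp2:3
Op 3: read(P0, v2) -> 48. No state change.
Op 4: write(P1, v2, 126). refcount(pp2)=3>1 -> COPY to pp3. 4 ppages; refcounts: pp0:3 pp1:3 pp2:2 pp3:1
Op 5: write(P0, v0, 173). refcount(pp0)=3>1 -> COPY to pp4. 5 ppages; refcounts: pp0:2 pp1:3 pp2:2 pp3:1 pp4:1
Op 6: fork(P1) -> P3. 5 ppages; refcounts: pp0:3 pp1:4 pp2:2 pp3:2 pp4:1
Op 7: write(P1, v0, 140). refcount(pp0)=3>1 -> COPY to pp5. 6 ppages; refcounts: pp0:2 pp1:4 pp2:2 pp3:2 pp4:1 pp5:1
Op 8: write(P1, v1, 195). refcount(pp1)=4>1 -> COPY to pp6. 7 ppages; refcounts: pp0:2 pp1:3 pp2:2 pp3:2 pp4:1 pp5:1 pp6:1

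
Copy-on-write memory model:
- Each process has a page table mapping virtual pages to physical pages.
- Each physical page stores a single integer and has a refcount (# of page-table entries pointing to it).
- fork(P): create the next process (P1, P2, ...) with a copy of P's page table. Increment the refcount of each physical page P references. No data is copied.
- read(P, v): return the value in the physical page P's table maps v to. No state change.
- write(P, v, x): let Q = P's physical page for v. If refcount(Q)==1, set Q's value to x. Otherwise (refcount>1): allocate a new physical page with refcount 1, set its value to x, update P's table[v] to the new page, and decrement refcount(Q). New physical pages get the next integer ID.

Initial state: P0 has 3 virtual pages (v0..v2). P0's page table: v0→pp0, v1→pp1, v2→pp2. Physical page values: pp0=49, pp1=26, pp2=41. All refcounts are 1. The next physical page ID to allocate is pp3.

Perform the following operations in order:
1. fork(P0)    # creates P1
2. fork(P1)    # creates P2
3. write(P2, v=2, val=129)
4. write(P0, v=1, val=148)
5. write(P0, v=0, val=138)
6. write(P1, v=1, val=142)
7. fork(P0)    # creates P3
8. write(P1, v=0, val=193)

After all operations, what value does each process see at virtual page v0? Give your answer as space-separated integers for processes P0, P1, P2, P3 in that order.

Answer: 138 193 49 138

Derivation:
Op 1: fork(P0) -> P1. 3 ppages; refcounts: pp0:2 pp1:2 pp2:2
Op 2: fork(P1) -> P2. 3 ppages; refcounts: pp0:3 pp1:3 pp2:3
Op 3: write(P2, v2, 129). refcount(pp2)=3>1 -> COPY to pp3. 4 ppages; refcounts: pp0:3 pp1:3 pp2:2 pp3:1
Op 4: write(P0, v1, 148). refcount(pp1)=3>1 -> COPY to pp4. 5 ppages; refcounts: pp0:3 pp1:2 pp2:2 pp3:1 pp4:1
Op 5: write(P0, v0, 138). refcount(pp0)=3>1 -> COPY to pp5. 6 ppages; refcounts: pp0:2 pp1:2 pp2:2 pp3:1 pp4:1 pp5:1
Op 6: write(P1, v1, 142). refcount(pp1)=2>1 -> COPY to pp6. 7 ppages; refcounts: pp0:2 pp1:1 pp2:2 pp3:1 pp4:1 pp5:1 pp6:1
Op 7: fork(P0) -> P3. 7 ppages; refcounts: pp0:2 pp1:1 pp2:3 pp3:1 pp4:2 pp5:2 pp6:1
Op 8: write(P1, v0, 193). refcount(pp0)=2>1 -> COPY to pp7. 8 ppages; refcounts: pp0:1 pp1:1 pp2:3 pp3:1 pp4:2 pp5:2 pp6:1 pp7:1
P0: v0 -> pp5 = 138
P1: v0 -> pp7 = 193
P2: v0 -> pp0 = 49
P3: v0 -> pp5 = 138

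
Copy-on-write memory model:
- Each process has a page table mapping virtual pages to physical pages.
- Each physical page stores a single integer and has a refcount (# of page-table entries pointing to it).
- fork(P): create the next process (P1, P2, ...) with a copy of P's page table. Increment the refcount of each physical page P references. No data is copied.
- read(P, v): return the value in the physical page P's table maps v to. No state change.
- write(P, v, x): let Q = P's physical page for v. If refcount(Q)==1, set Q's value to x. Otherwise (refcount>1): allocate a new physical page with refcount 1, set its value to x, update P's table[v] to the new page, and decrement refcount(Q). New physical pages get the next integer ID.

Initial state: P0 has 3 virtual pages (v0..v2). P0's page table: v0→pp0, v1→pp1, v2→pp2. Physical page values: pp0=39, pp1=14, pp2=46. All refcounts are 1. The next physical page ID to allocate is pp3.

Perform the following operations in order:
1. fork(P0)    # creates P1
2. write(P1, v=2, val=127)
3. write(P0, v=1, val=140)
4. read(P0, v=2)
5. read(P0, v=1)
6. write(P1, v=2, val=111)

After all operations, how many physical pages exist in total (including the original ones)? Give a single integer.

Op 1: fork(P0) -> P1. 3 ppages; refcounts: pp0:2 pp1:2 pp2:2
Op 2: write(P1, v2, 127). refcount(pp2)=2>1 -> COPY to pp3. 4 ppages; refcounts: pp0:2 pp1:2 pp2:1 pp3:1
Op 3: write(P0, v1, 140). refcount(pp1)=2>1 -> COPY to pp4. 5 ppages; refcounts: pp0:2 pp1:1 pp2:1 pp3:1 pp4:1
Op 4: read(P0, v2) -> 46. No state change.
Op 5: read(P0, v1) -> 140. No state change.
Op 6: write(P1, v2, 111). refcount(pp3)=1 -> write in place. 5 ppages; refcounts: pp0:2 pp1:1 pp2:1 pp3:1 pp4:1

Answer: 5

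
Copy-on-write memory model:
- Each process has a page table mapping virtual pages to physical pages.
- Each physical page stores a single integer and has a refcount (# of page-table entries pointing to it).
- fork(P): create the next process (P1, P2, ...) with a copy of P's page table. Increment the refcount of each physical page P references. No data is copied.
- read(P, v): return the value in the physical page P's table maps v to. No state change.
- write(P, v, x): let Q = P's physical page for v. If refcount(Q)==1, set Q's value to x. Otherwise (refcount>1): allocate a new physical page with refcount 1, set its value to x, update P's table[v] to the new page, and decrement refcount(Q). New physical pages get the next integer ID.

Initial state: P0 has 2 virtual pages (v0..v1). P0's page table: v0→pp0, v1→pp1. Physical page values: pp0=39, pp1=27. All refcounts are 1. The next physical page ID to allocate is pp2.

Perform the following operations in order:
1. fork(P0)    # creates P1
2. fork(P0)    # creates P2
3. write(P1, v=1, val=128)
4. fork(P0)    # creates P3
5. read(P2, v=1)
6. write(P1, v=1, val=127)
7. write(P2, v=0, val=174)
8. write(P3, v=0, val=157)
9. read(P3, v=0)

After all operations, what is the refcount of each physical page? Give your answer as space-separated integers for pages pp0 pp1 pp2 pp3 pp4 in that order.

Answer: 2 3 1 1 1

Derivation:
Op 1: fork(P0) -> P1. 2 ppages; refcounts: pp0:2 pp1:2
Op 2: fork(P0) -> P2. 2 ppages; refcounts: pp0:3 pp1:3
Op 3: write(P1, v1, 128). refcount(pp1)=3>1 -> COPY to pp2. 3 ppages; refcounts: pp0:3 pp1:2 pp2:1
Op 4: fork(P0) -> P3. 3 ppages; refcounts: pp0:4 pp1:3 pp2:1
Op 5: read(P2, v1) -> 27. No state change.
Op 6: write(P1, v1, 127). refcount(pp2)=1 -> write in place. 3 ppages; refcounts: pp0:4 pp1:3 pp2:1
Op 7: write(P2, v0, 174). refcount(pp0)=4>1 -> COPY to pp3. 4 ppages; refcounts: pp0:3 pp1:3 pp2:1 pp3:1
Op 8: write(P3, v0, 157). refcount(pp0)=3>1 -> COPY to pp4. 5 ppages; refcounts: pp0:2 pp1:3 pp2:1 pp3:1 pp4:1
Op 9: read(P3, v0) -> 157. No state change.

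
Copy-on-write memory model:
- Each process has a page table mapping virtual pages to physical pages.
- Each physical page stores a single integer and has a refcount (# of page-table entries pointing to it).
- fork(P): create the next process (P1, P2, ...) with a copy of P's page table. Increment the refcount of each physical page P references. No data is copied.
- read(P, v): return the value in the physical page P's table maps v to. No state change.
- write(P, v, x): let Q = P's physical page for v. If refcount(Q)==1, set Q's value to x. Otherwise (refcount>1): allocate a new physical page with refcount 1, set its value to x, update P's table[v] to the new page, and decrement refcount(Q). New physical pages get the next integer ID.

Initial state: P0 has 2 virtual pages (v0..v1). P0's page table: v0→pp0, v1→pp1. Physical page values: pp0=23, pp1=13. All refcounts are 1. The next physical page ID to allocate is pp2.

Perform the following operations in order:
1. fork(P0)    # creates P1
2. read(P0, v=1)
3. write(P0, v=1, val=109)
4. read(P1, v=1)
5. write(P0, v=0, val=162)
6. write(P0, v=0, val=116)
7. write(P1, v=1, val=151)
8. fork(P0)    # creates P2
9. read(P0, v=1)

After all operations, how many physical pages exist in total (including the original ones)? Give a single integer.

Answer: 4

Derivation:
Op 1: fork(P0) -> P1. 2 ppages; refcounts: pp0:2 pp1:2
Op 2: read(P0, v1) -> 13. No state change.
Op 3: write(P0, v1, 109). refcount(pp1)=2>1 -> COPY to pp2. 3 ppages; refcounts: pp0:2 pp1:1 pp2:1
Op 4: read(P1, v1) -> 13. No state change.
Op 5: write(P0, v0, 162). refcount(pp0)=2>1 -> COPY to pp3. 4 ppages; refcounts: pp0:1 pp1:1 pp2:1 pp3:1
Op 6: write(P0, v0, 116). refcount(pp3)=1 -> write in place. 4 ppages; refcounts: pp0:1 pp1:1 pp2:1 pp3:1
Op 7: write(P1, v1, 151). refcount(pp1)=1 -> write in place. 4 ppages; refcounts: pp0:1 pp1:1 pp2:1 pp3:1
Op 8: fork(P0) -> P2. 4 ppages; refcounts: pp0:1 pp1:1 pp2:2 pp3:2
Op 9: read(P0, v1) -> 109. No state change.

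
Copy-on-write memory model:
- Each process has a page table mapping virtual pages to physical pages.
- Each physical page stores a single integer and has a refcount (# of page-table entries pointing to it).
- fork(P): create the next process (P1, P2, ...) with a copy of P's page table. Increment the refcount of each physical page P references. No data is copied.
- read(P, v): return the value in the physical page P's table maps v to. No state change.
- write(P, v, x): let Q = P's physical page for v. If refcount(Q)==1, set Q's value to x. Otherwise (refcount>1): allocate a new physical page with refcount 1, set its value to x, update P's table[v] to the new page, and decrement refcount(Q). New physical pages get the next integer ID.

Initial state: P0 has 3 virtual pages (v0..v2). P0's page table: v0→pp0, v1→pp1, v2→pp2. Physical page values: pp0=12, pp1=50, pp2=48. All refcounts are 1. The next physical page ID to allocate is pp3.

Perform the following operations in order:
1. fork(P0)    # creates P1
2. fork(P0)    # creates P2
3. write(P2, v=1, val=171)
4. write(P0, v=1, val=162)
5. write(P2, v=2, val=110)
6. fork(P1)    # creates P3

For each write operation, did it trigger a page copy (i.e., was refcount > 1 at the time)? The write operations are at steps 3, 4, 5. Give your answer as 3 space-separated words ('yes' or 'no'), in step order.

Op 1: fork(P0) -> P1. 3 ppages; refcounts: pp0:2 pp1:2 pp2:2
Op 2: fork(P0) -> P2. 3 ppages; refcounts: pp0:3 pp1:3 pp2:3
Op 3: write(P2, v1, 171). refcount(pp1)=3>1 -> COPY to pp3. 4 ppages; refcounts: pp0:3 pp1:2 pp2:3 pp3:1
Op 4: write(P0, v1, 162). refcount(pp1)=2>1 -> COPY to pp4. 5 ppages; refcounts: pp0:3 pp1:1 pp2:3 pp3:1 pp4:1
Op 5: write(P2, v2, 110). refcount(pp2)=3>1 -> COPY to pp5. 6 ppages; refcounts: pp0:3 pp1:1 pp2:2 pp3:1 pp4:1 pp5:1
Op 6: fork(P1) -> P3. 6 ppages; refcounts: pp0:4 pp1:2 pp2:3 pp3:1 pp4:1 pp5:1

yes yes yes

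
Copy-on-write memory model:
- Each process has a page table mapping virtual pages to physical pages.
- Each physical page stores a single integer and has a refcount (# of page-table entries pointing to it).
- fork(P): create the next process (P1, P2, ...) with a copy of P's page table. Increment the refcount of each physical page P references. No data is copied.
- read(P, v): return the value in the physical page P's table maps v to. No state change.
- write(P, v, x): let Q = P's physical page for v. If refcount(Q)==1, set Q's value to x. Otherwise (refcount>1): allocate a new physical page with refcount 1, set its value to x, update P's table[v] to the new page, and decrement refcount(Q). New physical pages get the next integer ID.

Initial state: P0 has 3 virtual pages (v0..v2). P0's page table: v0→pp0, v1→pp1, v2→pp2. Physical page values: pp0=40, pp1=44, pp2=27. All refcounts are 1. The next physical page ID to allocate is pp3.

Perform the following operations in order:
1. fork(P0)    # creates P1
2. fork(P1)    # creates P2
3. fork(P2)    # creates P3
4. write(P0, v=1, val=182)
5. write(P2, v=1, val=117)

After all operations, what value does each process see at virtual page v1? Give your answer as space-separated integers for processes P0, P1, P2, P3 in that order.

Op 1: fork(P0) -> P1. 3 ppages; refcounts: pp0:2 pp1:2 pp2:2
Op 2: fork(P1) -> P2. 3 ppages; refcounts: pp0:3 pp1:3 pp2:3
Op 3: fork(P2) -> P3. 3 ppages; refcounts: pp0:4 pp1:4 pp2:4
Op 4: write(P0, v1, 182). refcount(pp1)=4>1 -> COPY to pp3. 4 ppages; refcounts: pp0:4 pp1:3 pp2:4 pp3:1
Op 5: write(P2, v1, 117). refcount(pp1)=3>1 -> COPY to pp4. 5 ppages; refcounts: pp0:4 pp1:2 pp2:4 pp3:1 pp4:1
P0: v1 -> pp3 = 182
P1: v1 -> pp1 = 44
P2: v1 -> pp4 = 117
P3: v1 -> pp1 = 44

Answer: 182 44 117 44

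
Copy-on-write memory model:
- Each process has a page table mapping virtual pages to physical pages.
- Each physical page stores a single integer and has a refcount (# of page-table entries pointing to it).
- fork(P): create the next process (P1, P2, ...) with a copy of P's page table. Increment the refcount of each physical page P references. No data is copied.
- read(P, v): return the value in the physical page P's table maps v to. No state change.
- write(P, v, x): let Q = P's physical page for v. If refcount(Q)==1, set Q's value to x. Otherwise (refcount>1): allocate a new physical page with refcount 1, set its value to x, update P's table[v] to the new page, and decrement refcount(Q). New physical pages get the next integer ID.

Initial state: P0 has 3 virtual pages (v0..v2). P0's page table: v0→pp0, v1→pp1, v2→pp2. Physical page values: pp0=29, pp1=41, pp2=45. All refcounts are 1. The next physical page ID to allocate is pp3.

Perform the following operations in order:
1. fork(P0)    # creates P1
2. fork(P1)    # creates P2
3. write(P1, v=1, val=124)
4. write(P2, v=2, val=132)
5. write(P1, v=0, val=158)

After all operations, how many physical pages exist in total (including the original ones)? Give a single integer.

Answer: 6

Derivation:
Op 1: fork(P0) -> P1. 3 ppages; refcounts: pp0:2 pp1:2 pp2:2
Op 2: fork(P1) -> P2. 3 ppages; refcounts: pp0:3 pp1:3 pp2:3
Op 3: write(P1, v1, 124). refcount(pp1)=3>1 -> COPY to pp3. 4 ppages; refcounts: pp0:3 pp1:2 pp2:3 pp3:1
Op 4: write(P2, v2, 132). refcount(pp2)=3>1 -> COPY to pp4. 5 ppages; refcounts: pp0:3 pp1:2 pp2:2 pp3:1 pp4:1
Op 5: write(P1, v0, 158). refcount(pp0)=3>1 -> COPY to pp5. 6 ppages; refcounts: pp0:2 pp1:2 pp2:2 pp3:1 pp4:1 pp5:1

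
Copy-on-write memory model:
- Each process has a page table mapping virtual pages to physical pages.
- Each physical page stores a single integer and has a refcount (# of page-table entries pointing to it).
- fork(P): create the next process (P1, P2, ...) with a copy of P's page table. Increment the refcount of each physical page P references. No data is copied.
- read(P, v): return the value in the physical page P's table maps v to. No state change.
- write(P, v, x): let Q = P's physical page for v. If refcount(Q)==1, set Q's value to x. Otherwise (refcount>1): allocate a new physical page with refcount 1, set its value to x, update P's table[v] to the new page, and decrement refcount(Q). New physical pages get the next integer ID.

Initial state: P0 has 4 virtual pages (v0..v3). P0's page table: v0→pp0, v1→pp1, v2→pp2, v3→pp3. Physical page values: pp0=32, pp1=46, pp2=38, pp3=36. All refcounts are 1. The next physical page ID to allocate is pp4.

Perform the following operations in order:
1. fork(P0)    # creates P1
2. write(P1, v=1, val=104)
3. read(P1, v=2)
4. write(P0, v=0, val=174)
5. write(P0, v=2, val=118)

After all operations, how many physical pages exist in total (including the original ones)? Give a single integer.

Op 1: fork(P0) -> P1. 4 ppages; refcounts: pp0:2 pp1:2 pp2:2 pp3:2
Op 2: write(P1, v1, 104). refcount(pp1)=2>1 -> COPY to pp4. 5 ppages; refcounts: pp0:2 pp1:1 pp2:2 pp3:2 pp4:1
Op 3: read(P1, v2) -> 38. No state change.
Op 4: write(P0, v0, 174). refcount(pp0)=2>1 -> COPY to pp5. 6 ppages; refcounts: pp0:1 pp1:1 pp2:2 pp3:2 pp4:1 pp5:1
Op 5: write(P0, v2, 118). refcount(pp2)=2>1 -> COPY to pp6. 7 ppages; refcounts: pp0:1 pp1:1 pp2:1 pp3:2 pp4:1 pp5:1 pp6:1

Answer: 7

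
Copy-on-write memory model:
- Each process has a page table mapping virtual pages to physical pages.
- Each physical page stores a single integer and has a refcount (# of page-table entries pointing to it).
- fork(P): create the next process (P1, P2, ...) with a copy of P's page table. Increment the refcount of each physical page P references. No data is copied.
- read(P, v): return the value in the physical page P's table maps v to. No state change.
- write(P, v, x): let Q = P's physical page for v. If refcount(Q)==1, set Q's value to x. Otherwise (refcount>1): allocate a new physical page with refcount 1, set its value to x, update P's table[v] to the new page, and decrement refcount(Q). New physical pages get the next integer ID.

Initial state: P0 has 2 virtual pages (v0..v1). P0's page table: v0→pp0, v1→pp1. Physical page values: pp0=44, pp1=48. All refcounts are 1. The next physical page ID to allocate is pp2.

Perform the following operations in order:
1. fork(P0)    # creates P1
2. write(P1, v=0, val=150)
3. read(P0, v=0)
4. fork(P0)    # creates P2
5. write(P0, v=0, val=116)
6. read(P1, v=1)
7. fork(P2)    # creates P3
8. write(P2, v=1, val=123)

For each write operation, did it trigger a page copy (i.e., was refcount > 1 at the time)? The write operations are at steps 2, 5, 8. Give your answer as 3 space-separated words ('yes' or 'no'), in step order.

Op 1: fork(P0) -> P1. 2 ppages; refcounts: pp0:2 pp1:2
Op 2: write(P1, v0, 150). refcount(pp0)=2>1 -> COPY to pp2. 3 ppages; refcounts: pp0:1 pp1:2 pp2:1
Op 3: read(P0, v0) -> 44. No state change.
Op 4: fork(P0) -> P2. 3 ppages; refcounts: pp0:2 pp1:3 pp2:1
Op 5: write(P0, v0, 116). refcount(pp0)=2>1 -> COPY to pp3. 4 ppages; refcounts: pp0:1 pp1:3 pp2:1 pp3:1
Op 6: read(P1, v1) -> 48. No state change.
Op 7: fork(P2) -> P3. 4 ppages; refcounts: pp0:2 pp1:4 pp2:1 pp3:1
Op 8: write(P2, v1, 123). refcount(pp1)=4>1 -> COPY to pp4. 5 ppages; refcounts: pp0:2 pp1:3 pp2:1 pp3:1 pp4:1

yes yes yes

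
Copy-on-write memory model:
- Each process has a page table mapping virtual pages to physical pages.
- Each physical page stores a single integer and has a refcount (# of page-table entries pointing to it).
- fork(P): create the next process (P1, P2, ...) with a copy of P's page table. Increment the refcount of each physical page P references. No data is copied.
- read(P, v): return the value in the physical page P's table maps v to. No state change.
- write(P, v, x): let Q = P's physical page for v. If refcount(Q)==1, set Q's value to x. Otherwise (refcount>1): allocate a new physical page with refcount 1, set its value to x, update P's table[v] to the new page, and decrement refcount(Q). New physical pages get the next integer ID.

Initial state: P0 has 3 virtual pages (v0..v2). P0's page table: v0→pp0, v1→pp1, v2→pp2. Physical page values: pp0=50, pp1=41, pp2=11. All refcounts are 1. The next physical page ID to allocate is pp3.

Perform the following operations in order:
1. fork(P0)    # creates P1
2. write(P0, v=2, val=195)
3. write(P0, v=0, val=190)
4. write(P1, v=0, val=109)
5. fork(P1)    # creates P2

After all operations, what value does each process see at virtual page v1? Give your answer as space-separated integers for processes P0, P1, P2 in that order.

Answer: 41 41 41

Derivation:
Op 1: fork(P0) -> P1. 3 ppages; refcounts: pp0:2 pp1:2 pp2:2
Op 2: write(P0, v2, 195). refcount(pp2)=2>1 -> COPY to pp3. 4 ppages; refcounts: pp0:2 pp1:2 pp2:1 pp3:1
Op 3: write(P0, v0, 190). refcount(pp0)=2>1 -> COPY to pp4. 5 ppages; refcounts: pp0:1 pp1:2 pp2:1 pp3:1 pp4:1
Op 4: write(P1, v0, 109). refcount(pp0)=1 -> write in place. 5 ppages; refcounts: pp0:1 pp1:2 pp2:1 pp3:1 pp4:1
Op 5: fork(P1) -> P2. 5 ppages; refcounts: pp0:2 pp1:3 pp2:2 pp3:1 pp4:1
P0: v1 -> pp1 = 41
P1: v1 -> pp1 = 41
P2: v1 -> pp1 = 41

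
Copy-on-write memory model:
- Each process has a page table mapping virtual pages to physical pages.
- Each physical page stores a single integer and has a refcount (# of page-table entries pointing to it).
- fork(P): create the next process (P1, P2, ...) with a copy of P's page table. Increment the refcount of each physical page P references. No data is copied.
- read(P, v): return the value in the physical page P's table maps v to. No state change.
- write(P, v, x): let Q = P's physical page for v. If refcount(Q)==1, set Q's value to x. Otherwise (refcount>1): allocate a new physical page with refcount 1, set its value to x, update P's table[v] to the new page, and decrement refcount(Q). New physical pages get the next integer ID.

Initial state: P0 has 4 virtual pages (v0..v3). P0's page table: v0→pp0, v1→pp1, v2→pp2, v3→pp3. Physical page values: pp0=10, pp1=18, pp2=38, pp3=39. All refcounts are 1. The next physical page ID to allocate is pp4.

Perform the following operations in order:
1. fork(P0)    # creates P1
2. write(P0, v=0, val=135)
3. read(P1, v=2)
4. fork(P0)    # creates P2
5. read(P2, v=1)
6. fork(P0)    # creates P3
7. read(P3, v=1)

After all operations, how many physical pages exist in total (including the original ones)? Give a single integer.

Answer: 5

Derivation:
Op 1: fork(P0) -> P1. 4 ppages; refcounts: pp0:2 pp1:2 pp2:2 pp3:2
Op 2: write(P0, v0, 135). refcount(pp0)=2>1 -> COPY to pp4. 5 ppages; refcounts: pp0:1 pp1:2 pp2:2 pp3:2 pp4:1
Op 3: read(P1, v2) -> 38. No state change.
Op 4: fork(P0) -> P2. 5 ppages; refcounts: pp0:1 pp1:3 pp2:3 pp3:3 pp4:2
Op 5: read(P2, v1) -> 18. No state change.
Op 6: fork(P0) -> P3. 5 ppages; refcounts: pp0:1 pp1:4 pp2:4 pp3:4 pp4:3
Op 7: read(P3, v1) -> 18. No state change.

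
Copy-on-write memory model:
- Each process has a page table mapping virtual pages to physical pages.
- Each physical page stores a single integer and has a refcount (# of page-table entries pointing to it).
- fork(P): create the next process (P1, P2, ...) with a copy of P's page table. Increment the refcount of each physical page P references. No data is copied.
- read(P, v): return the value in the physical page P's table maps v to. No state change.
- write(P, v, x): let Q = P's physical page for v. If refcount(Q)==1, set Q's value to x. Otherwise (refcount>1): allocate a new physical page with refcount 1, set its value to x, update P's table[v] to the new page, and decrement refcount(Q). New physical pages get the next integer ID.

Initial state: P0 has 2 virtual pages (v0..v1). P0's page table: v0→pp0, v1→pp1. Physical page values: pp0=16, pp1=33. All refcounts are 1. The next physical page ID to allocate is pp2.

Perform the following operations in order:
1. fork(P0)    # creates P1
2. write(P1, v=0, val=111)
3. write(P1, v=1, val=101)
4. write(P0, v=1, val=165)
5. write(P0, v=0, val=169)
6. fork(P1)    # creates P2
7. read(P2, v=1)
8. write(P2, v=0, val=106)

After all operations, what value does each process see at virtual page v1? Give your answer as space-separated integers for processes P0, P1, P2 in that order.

Op 1: fork(P0) -> P1. 2 ppages; refcounts: pp0:2 pp1:2
Op 2: write(P1, v0, 111). refcount(pp0)=2>1 -> COPY to pp2. 3 ppages; refcounts: pp0:1 pp1:2 pp2:1
Op 3: write(P1, v1, 101). refcount(pp1)=2>1 -> COPY to pp3. 4 ppages; refcounts: pp0:1 pp1:1 pp2:1 pp3:1
Op 4: write(P0, v1, 165). refcount(pp1)=1 -> write in place. 4 ppages; refcounts: pp0:1 pp1:1 pp2:1 pp3:1
Op 5: write(P0, v0, 169). refcount(pp0)=1 -> write in place. 4 ppages; refcounts: pp0:1 pp1:1 pp2:1 pp3:1
Op 6: fork(P1) -> P2. 4 ppages; refcounts: pp0:1 pp1:1 pp2:2 pp3:2
Op 7: read(P2, v1) -> 101. No state change.
Op 8: write(P2, v0, 106). refcount(pp2)=2>1 -> COPY to pp4. 5 ppages; refcounts: pp0:1 pp1:1 pp2:1 pp3:2 pp4:1
P0: v1 -> pp1 = 165
P1: v1 -> pp3 = 101
P2: v1 -> pp3 = 101

Answer: 165 101 101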